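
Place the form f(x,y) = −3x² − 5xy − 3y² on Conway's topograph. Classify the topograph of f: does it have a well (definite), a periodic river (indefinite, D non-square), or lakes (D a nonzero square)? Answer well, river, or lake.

D = b²−4ac = (-5)² − 4·(-3)·(-3) = -11
D < 0 ⇒ definite ⇒ every region one sign ⇒ single well

well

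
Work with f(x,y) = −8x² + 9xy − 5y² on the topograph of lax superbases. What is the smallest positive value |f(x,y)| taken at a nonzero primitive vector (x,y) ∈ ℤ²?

translate: b→7 (≡-9 mod 16), so (8,-9,5)→(8,7,4)
flip: (8,7,4)→(4,-7,8)
translate: b→1 (≡-7 mod 8), so (4,-7,8)→(4,1,5)
reduced (well bottom): (4,1,5) with a≤c, −a<b≤a
well minimum |f| = |-4| = 4 (negative-definite)

4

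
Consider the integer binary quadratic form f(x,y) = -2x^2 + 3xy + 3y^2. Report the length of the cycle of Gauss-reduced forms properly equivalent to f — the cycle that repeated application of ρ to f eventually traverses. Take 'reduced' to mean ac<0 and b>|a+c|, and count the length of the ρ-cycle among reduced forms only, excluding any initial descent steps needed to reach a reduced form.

D = 33, ⌊√D⌋ = 5
river: ρ → (3,3,-2)
river: ρ → (-2,5,1)
river: ρ → (1,5,-2)
river: ρ → (-2,3,3)
ρ-cycle length = 4 (tail of 0 descent steps not counted)

4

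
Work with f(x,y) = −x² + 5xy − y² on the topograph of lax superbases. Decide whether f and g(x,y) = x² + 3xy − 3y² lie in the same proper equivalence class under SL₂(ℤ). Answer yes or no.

D₁ = 21, D₂ = 21
river cycle of f (length 2): (-1, 3, 3), (3, 3, -1)
river cycle of g (length 2): (-3, 3, 1), (1, 3, -3)
cycles differ ⇒ inequivalent

no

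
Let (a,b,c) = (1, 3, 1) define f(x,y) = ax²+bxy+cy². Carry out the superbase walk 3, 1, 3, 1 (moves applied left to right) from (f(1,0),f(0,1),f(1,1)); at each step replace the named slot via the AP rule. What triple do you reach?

start (1,1,5) = (f(1,0),f(0,1),f(1,1))
replace slot 3: 2·(1+1) − 5 = -1 → (1,1,-1)
replace slot 1: 2·(1+(-1)) − 1 = -1 → (-1,1,-1)
replace slot 3: 2·((-1)+1) − (-1) = 1 → (-1,1,1)
replace slot 1: 2·(1+1) − (-1) = 5 → (5,1,1)

5,1,1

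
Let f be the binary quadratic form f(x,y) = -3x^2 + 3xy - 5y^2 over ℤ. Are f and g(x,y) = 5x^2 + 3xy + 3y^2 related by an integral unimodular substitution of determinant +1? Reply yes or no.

D₁ = -51, D₂ = -51
f is negative-definite; reduce −f:
−f: translate: b→3 (≡-3 mod 6), so (3,-3,5)→(3,3,5)
−f: reduced (well bottom): (3,3,5) with a≤c, −a<b≤a
flip sign back: reduced form of f is (-3,-3,-5)
g: flip: (5,3,3)→(3,-3,5)
g: translate: b→3 (≡-3 mod 6), so (3,-3,5)→(3,3,5)
g: reduced (well bottom): (3,3,5) with a≤c, −a<b≤a
reduced forms (-3, -3, -5) vs (3, 3, 5) ⇒ inequivalent

no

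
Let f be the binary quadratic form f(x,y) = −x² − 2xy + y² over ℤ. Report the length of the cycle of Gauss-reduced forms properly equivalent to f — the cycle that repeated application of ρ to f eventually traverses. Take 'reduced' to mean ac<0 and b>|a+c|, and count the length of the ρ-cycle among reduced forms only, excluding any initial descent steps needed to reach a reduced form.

D = 8, ⌊√D⌋ = 2
descent: ρ → (1,2,-1)  [lands on river]
river: ρ → (-1,2,1)
ρ-cycle length = 2 (tail of 1 descent step not counted)

2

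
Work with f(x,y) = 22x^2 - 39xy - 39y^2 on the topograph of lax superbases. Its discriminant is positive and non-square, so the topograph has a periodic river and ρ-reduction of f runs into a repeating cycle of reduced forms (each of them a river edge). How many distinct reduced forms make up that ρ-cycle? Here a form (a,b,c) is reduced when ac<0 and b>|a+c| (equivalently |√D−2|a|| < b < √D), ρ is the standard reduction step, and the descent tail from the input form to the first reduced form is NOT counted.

D = 4953, ⌊√D⌋ = 70
descent: ρ → (-39,39,22)  [lands on river]
river: ρ → (22,49,-29)
river: ρ → (-29,67,4)
river: ρ → (4,69,-12)
river: ρ → (-12,51,49)
river: ρ → (49,47,-14)
river: ρ → (-14,65,13)
river: ρ → (13,65,-14)
river: ρ → (-14,47,49)
river: ρ → (49,51,-12)
river: ρ → (-12,69,4)
river: ρ → (4,67,-29)
river: ρ → (-29,49,22)
river: ρ → (22,39,-39)
ρ-cycle length = 14 (tail of 1 descent step not counted)

14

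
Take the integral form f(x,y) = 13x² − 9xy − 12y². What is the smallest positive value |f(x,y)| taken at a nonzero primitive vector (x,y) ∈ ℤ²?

descent: ρ → (-12,9,13)  [lands on river]
river: ρ → (13,17,-8)
river: ρ → (-8,15,15)
river: ρ → (15,15,-8)
river: ρ → (-8,17,13)
river: ρ → (13,9,-12)
river: ρ → (-12,15,10)
river: ρ → (10,25,-2)
river: ρ → (-2,23,22)
river: ρ → (22,21,-3)
river: ρ → (-3,21,22)
river: ρ → (22,23,-2)
river: ρ → (-2,25,10)
river: ρ → (10,15,-12)
closes: descent 1, river 14
min |a| on river = 2

2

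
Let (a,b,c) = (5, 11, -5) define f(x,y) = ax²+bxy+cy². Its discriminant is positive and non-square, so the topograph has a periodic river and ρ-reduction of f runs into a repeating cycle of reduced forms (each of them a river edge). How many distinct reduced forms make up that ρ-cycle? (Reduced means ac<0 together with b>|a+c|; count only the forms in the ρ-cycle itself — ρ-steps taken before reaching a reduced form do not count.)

D = 221, ⌊√D⌋ = 14
river: ρ → (-5,9,7)
river: ρ → (7,5,-7)
river: ρ → (-7,9,5)
river: ρ → (5,11,-5)
ρ-cycle length = 4 (tail of 0 descent steps not counted)

4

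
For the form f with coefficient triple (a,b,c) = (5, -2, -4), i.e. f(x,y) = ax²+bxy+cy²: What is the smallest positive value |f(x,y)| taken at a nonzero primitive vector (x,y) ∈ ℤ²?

descent: ρ → (-4,2,5)  [lands on river]
river: ρ → (5,8,-1)
river: ρ → (-1,8,5)
river: ρ → (5,2,-4)
river: ρ → (-4,6,3)
river: ρ → (3,6,-4)
closes: descent 1, river 6
min |a| on river = 1

1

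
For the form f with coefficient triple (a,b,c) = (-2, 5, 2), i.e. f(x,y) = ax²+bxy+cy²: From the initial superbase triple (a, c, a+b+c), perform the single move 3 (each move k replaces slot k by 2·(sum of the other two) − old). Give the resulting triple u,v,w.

start (-2,2,5) = (f(1,0),f(0,1),f(1,1))
replace slot 3: 2·((-2)+2) − 5 = -5 → (-2,2,-5)

-2,2,-5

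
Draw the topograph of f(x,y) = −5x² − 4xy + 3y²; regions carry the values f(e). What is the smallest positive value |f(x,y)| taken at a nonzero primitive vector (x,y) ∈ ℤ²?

descent: ρ → (3,4,-5)  [lands on river]
river: ρ → (-5,6,2)
river: ρ → (2,6,-5)
river: ρ → (-5,4,3)
river: ρ → (3,8,-1)
river: ρ → (-1,8,3)
closes: descent 1, river 6
min |a| on river = 1

1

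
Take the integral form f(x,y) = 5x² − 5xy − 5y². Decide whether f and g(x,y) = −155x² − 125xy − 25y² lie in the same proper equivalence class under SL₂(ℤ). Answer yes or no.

D₁ = 125, D₂ = 125
river cycle of f (length 2): (-5, 5, 5), (5, 5, -5)
river cycle of g (length 2): (-5, 5, 5), (5, 5, -5)
cycles coincide ⇒ equivalent

yes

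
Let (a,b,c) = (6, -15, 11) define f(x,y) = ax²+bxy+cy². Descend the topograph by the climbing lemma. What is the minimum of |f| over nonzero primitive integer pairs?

translate: b→-3 (≡-15 mod 12), so (6,-15,11)→(6,-3,2)
flip: (6,-3,2)→(2,3,6)
translate: b→-1 (≡3 mod 4), so (2,3,6)→(2,-1,5)
reduced (well bottom): (2,-1,5) with a≤c, −a<b≤a
well minimum = a = 2

2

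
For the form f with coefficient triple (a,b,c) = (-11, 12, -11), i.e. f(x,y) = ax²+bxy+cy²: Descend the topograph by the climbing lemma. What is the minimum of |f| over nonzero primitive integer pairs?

translate: b→10 (≡-12 mod 22), so (11,-12,11)→(11,10,10)
flip: (11,10,10)→(10,-10,11)
translate: b→10 (≡-10 mod 20), so (10,-10,11)→(10,10,11)
reduced (well bottom): (10,10,11) with a≤c, −a<b≤a
well minimum |f| = |-10| = 10 (negative-definite)

10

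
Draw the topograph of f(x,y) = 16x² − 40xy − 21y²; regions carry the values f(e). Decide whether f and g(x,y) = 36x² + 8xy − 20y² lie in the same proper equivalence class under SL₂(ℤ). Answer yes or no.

D₁ = 2944, D₂ = 2944
river cycle of f (length 10): (-21, 40, 16), (16, 24, -37), (-37, 50, 3), (3, 52, -20), (-20, 28, 27), (27, 26, -21), (-21, 16, 32), (32, 48, -5), (-5, 52, 12), (12, 44, -21)
river cycle of g (length 12): (-20, 32, 24), (24, 16, -28), (-28, 40, 12), (12, 32, -40), (-40, 48, 4), (4, 48, -40), (-40, 32, 12), (12, 40, -28), (-28, 16, 24), (24, 32, -20), … (2 more)
cycles differ ⇒ inequivalent

no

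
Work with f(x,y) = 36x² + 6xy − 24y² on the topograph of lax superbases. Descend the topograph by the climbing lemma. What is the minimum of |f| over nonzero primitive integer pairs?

descent: ρ → (-24,42,18)  [lands on river]
river: ρ → (18,30,-36)
river: ρ → (-36,42,12)
river: ρ → (12,54,-12)
river: ρ → (-12,42,36)
river: ρ → (36,30,-18)
river: ρ → (-18,42,24)
river: ρ → (24,54,-6)
river: ρ → (-6,54,24)
river: ρ → (24,42,-18)
river: ρ → (-18,30,36)
river: ρ → (36,42,-12)
river: ρ → (-12,54,12)
river: ρ → (12,42,-36)
river: ρ → (-36,30,18)
river: ρ → (18,42,-24)
river: ρ → (-24,54,6)
river: ρ → (6,54,-24)
closes: descent 1, river 18
min |a| on river = 6

6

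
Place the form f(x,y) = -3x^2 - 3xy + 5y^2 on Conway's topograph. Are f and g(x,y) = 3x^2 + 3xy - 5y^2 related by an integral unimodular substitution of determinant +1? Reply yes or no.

D₁ = 69, D₂ = 69
river cycle of f (length 4): (5, 3, -3), (-3, 3, 5), (5, 7, -1), (-1, 7, 5)
river cycle of g (length 4): (-5, 7, 1), (1, 7, -5), (-5, 3, 3), (3, 3, -5)
cycles differ ⇒ inequivalent

no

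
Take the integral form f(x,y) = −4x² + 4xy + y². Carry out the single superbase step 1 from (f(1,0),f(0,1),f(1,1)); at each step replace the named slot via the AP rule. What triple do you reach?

start (-4,1,1) = (f(1,0),f(0,1),f(1,1))
replace slot 1: 2·(1+1) − (-4) = 8 → (8,1,1)

8,1,1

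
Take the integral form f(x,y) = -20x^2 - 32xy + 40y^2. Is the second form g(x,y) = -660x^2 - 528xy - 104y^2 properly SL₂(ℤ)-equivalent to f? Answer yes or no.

D₁ = 4224, D₂ = 4224
river cycle of f (length 6): (40, 32, -20), (-20, 48, 24), (24, 48, -20), (-20, 32, 40), (40, 48, -12), (-12, 48, 40)
river cycle of g (length 6): (-12, 48, 40), (40, 32, -20), (-20, 48, 24), (24, 48, -20), (-20, 32, 40), (40, 48, -12)
cycles coincide ⇒ equivalent

yes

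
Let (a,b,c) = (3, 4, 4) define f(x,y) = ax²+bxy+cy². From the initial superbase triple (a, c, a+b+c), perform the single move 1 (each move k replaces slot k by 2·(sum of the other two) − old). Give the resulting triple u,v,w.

start (3,4,11) = (f(1,0),f(0,1),f(1,1))
replace slot 1: 2·(4+11) − 3 = 27 → (27,4,11)

27,4,11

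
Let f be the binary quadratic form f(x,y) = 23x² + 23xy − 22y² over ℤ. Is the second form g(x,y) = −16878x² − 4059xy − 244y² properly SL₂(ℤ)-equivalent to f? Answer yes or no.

D₁ = 2553, D₂ = 2553
river cycle of f (length 18): (-22, 21, 24), (24, 27, -19), (-19, 49, 2), (2, 47, -43), (-43, 39, 6), (6, 45, -22), (-22, 43, 8), (8, 37, -37), (-37, 37, 8), (8, 43, -22), … (8 more)
river cycle of g (length 18): (-22, 21, 24), (24, 27, -19), (-19, 49, 2), (2, 47, -43), (-43, 39, 6), (6, 45, -22), (-22, 43, 8), (8, 37, -37), (-37, 37, 8), (8, 43, -22), … (8 more)
cycles coincide ⇒ equivalent

yes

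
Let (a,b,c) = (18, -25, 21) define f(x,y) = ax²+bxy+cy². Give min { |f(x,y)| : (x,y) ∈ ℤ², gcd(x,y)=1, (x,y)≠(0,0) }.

translate: b→11 (≡-25 mod 36), so (18,-25,21)→(18,11,14)
flip: (18,11,14)→(14,-11,18)
reduced (well bottom): (14,-11,18) with a≤c, −a<b≤a
well minimum = a = 14

14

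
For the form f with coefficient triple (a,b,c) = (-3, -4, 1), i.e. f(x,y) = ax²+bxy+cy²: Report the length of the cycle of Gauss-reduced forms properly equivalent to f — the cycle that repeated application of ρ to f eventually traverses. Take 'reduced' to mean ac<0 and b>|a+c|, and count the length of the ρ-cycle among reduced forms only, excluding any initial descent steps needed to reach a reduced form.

D = 28, ⌊√D⌋ = 5
descent: ρ → (1,4,-3)  [lands on river]
river: ρ → (-3,2,2)
river: ρ → (2,2,-3)
river: ρ → (-3,4,1)
ρ-cycle length = 4 (tail of 1 descent step not counted)

4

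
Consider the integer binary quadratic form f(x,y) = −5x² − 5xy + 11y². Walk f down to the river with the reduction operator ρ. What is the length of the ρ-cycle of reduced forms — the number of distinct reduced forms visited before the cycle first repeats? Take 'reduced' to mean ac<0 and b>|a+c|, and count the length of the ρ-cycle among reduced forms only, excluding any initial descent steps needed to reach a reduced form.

D = 245, ⌊√D⌋ = 15
descent: ρ → (11,5,-5)
descent: ρ → (-5,15,1)  [lands on river]
river: ρ → (1,15,-5)
ρ-cycle length = 2 (tail of 2 descent steps not counted)

2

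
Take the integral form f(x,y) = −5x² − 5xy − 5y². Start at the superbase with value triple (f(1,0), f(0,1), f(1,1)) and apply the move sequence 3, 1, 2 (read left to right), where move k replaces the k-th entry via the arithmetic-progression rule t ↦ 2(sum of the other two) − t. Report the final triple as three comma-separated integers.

start (-5,-5,-15) = (f(1,0),f(0,1),f(1,1))
replace slot 3: 2·((-5)+(-5)) − (-15) = -5 → (-5,-5,-5)
replace slot 1: 2·((-5)+(-5)) − (-5) = -15 → (-15,-5,-5)
replace slot 2: 2·((-15)+(-5)) − (-5) = -35 → (-15,-35,-5)

-15,-35,-5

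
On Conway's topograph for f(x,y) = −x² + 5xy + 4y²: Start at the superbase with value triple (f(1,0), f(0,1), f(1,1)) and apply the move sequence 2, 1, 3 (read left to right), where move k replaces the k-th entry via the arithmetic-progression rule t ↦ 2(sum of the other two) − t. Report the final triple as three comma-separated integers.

start (-1,4,8) = (f(1,0),f(0,1),f(1,1))
replace slot 2: 2·((-1)+8) − 4 = 10 → (-1,10,8)
replace slot 1: 2·(10+8) − (-1) = 37 → (37,10,8)
replace slot 3: 2·(37+10) − 8 = 86 → (37,10,86)

37,10,86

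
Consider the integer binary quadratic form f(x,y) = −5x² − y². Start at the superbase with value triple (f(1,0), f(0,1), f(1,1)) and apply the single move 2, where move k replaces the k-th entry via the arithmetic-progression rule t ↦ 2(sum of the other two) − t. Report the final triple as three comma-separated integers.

start (-5,-1,-6) = (f(1,0),f(0,1),f(1,1))
replace slot 2: 2·((-5)+(-6)) − (-1) = -21 → (-5,-21,-6)

-5,-21,-6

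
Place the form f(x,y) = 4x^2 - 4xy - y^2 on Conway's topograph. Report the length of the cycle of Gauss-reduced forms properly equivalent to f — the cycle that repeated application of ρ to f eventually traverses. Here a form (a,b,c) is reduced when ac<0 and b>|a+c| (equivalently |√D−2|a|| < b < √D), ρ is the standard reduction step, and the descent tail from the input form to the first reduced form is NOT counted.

D = 32, ⌊√D⌋ = 5
descent: ρ → (-1,4,4)  [lands on river]
river: ρ → (4,4,-1)
ρ-cycle length = 2 (tail of 1 descent step not counted)

2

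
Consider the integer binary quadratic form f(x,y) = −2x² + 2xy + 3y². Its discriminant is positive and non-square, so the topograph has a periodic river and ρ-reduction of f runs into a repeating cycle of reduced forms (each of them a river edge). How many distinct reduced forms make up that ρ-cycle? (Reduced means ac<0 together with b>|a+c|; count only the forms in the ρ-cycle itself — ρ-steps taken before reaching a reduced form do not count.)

D = 28, ⌊√D⌋ = 5
river: ρ → (3,4,-1)
river: ρ → (-1,4,3)
river: ρ → (3,2,-2)
river: ρ → (-2,2,3)
ρ-cycle length = 4 (tail of 0 descent steps not counted)

4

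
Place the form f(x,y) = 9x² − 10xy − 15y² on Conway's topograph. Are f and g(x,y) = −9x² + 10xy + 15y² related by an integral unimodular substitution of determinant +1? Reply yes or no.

D₁ = 640, D₂ = 640
river cycle of f (length 8): (-15, 10, 9), (9, 8, -16), (-16, 24, 1), (1, 24, -16), (-16, 8, 9), (9, 10, -15), (-15, 20, 4), (4, 20, -15)
river cycle of g (length 8): (15, 20, -4), (-4, 20, 15), (15, 10, -9), (-9, 8, 16), (16, 24, -1), (-1, 24, 16), (16, 8, -9), (-9, 10, 15)
cycles differ ⇒ inequivalent

no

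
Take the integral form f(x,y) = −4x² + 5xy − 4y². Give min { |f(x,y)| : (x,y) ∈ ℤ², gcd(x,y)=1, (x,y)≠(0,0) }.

translate: b→3 (≡-5 mod 8), so (4,-5,4)→(4,3,3)
flip: (4,3,3)→(3,-3,4)
translate: b→3 (≡-3 mod 6), so (3,-3,4)→(3,3,4)
reduced (well bottom): (3,3,4) with a≤c, −a<b≤a
well minimum |f| = |-3| = 3 (negative-definite)

3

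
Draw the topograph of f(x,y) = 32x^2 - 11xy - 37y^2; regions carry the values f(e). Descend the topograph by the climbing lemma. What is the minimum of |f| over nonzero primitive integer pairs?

descent: ρ → (-37,11,32)  [lands on river]
river: ρ → (32,53,-16)
river: ρ → (-16,43,47)
river: ρ → (47,51,-12)
river: ρ → (-12,69,2)
river: ρ → (2,67,-46)
river: ρ → (-46,25,23)
river: ρ → (23,67,-4)
river: ρ → (-4,69,6)
river: ρ → (6,63,-37)
closes: descent 1, river 10
min |a| on river = 2

2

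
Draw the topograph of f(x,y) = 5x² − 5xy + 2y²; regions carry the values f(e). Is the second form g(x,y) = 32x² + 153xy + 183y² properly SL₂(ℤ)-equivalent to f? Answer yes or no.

D₁ = -15, D₂ = -15
f: translate: b→5 (≡-5 mod 10), so (5,-5,2)→(5,5,2)
f: flip: (5,5,2)→(2,-5,5)
f: translate: b→-1 (≡-5 mod 4), so (2,-5,5)→(2,-1,2)
f: flip: (2,-1,2)→(2,1,2)
f: reduced (well bottom): (2,1,2) with a≤c, −a<b≤a
g: translate: b→25 (≡153 mod 64), so (32,153,183)→(32,25,5)
g: flip: (32,25,5)→(5,-25,32)
g: translate: b→5 (≡-25 mod 10), so (5,-25,32)→(5,5,2)
g: flip: (5,5,2)→(2,-5,5)
g: translate: b→-1 (≡-5 mod 4), so (2,-5,5)→(2,-1,2)
g: flip: (2,-1,2)→(2,1,2)
g: reduced (well bottom): (2,1,2) with a≤c, −a<b≤a
reduced forms (2, 1, 2) vs (2, 1, 2) ⇒ equivalent

yes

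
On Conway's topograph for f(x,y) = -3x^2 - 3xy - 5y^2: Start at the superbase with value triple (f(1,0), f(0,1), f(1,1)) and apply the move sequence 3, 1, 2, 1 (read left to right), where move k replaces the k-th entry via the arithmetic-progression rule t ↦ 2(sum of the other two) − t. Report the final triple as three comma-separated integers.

start (-3,-5,-11) = (f(1,0),f(0,1),f(1,1))
replace slot 3: 2·((-3)+(-5)) − (-11) = -5 → (-3,-5,-5)
replace slot 1: 2·((-5)+(-5)) − (-3) = -17 → (-17,-5,-5)
replace slot 2: 2·((-17)+(-5)) − (-5) = -39 → (-17,-39,-5)
replace slot 1: 2·((-39)+(-5)) − (-17) = -71 → (-71,-39,-5)

-71,-39,-5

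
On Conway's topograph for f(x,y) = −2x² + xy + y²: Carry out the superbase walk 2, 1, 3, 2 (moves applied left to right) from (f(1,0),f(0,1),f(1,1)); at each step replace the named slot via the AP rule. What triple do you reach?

start (-2,1,0) = (f(1,0),f(0,1),f(1,1))
replace slot 2: 2·((-2)+0) − 1 = -5 → (-2,-5,0)
replace slot 1: 2·((-5)+0) − (-2) = -8 → (-8,-5,0)
replace slot 3: 2·((-8)+(-5)) − 0 = -26 → (-8,-5,-26)
replace slot 2: 2·((-8)+(-26)) − (-5) = -63 → (-8,-63,-26)

-8,-63,-26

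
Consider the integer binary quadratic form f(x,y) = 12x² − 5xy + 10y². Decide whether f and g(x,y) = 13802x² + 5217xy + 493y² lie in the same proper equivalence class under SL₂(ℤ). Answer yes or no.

D₁ = -455, D₂ = -455
f: flip: (12,-5,10)→(10,5,12)
f: reduced (well bottom): (10,5,12) with a≤c, −a<b≤a
g: flip: (13802,5217,493)→(493,-5217,13802)
g: translate: b→-287 (≡-5217 mod 986), so (493,-5217,13802)→(493,-287,42)
g: flip: (493,-287,42)→(42,287,493)
g: translate: b→35 (≡287 mod 84), so (42,287,493)→(42,35,10)
g: flip: (42,35,10)→(10,-35,42)
g: translate: b→5 (≡-35 mod 20), so (10,-35,42)→(10,5,12)
g: reduced (well bottom): (10,5,12) with a≤c, −a<b≤a
reduced forms (10, 5, 12) vs (10, 5, 12) ⇒ equivalent

yes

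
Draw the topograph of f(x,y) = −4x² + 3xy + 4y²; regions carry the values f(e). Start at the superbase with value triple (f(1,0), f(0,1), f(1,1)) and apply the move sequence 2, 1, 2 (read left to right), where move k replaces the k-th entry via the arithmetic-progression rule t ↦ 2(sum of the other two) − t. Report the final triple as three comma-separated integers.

start (-4,4,3) = (f(1,0),f(0,1),f(1,1))
replace slot 2: 2·((-4)+3) − 4 = -6 → (-4,-6,3)
replace slot 1: 2·((-6)+3) − (-4) = -2 → (-2,-6,3)
replace slot 2: 2·((-2)+3) − (-6) = 8 → (-2,8,3)

-2,8,3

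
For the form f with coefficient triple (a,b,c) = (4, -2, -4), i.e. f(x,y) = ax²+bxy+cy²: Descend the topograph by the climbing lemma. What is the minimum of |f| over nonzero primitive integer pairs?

descent: ρ → (-4,2,4)  [lands on river]
river: ρ → (4,6,-2)
river: ρ → (-2,6,4)
river: ρ → (4,2,-4)
river: ρ → (-4,6,2)
river: ρ → (2,6,-4)
closes: descent 1, river 6
min |a| on river = 2

2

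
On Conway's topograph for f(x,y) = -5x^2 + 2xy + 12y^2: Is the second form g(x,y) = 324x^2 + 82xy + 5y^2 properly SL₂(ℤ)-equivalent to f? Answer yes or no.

D₁ = 244, D₂ = 244
river cycle of f (length 22): (-5, 12, 5), (5, 8, -9), (-9, 10, 4), (4, 14, -3), (-3, 10, 12), (12, 14, -1), (-1, 14, 12), (12, 10, -3), (-3, 14, 4), (4, 10, -9), … (12 more)
river cycle of g (length 22): (5, 8, -9), (-9, 10, 4), (4, 14, -3), (-3, 10, 12), (12, 14, -1), (-1, 14, 12), (12, 10, -3), (-3, 14, 4), (4, 10, -9), (-9, 8, 5), … (12 more)
cycles coincide ⇒ equivalent

yes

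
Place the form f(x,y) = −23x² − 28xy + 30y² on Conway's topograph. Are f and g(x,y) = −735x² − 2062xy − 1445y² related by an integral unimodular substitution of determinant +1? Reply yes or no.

D₁ = 3544, D₂ = 3544
river cycle of f (length 54): (30, 28, -23), (-23, 18, 35), (35, 52, -6), (-6, 56, 17), (17, 46, -21), (-21, 38, 25), (25, 12, -34), (-34, 56, 3), (3, 58, -15), (-15, 32, 42), … (44 more)
river cycle of g (length 54): (-21, 32, 30), (30, 28, -23), (-23, 18, 35), (35, 52, -6), (-6, 56, 17), (17, 46, -21), (-21, 38, 25), (25, 12, -34), (-34, 56, 3), (3, 58, -15), … (44 more)
cycles coincide ⇒ equivalent

yes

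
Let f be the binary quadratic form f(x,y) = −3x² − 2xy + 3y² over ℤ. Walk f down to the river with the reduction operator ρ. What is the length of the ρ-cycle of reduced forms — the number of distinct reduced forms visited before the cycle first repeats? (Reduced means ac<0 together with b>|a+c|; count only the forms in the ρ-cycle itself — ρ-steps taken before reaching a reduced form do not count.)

D = 40, ⌊√D⌋ = 6
descent: ρ → (3,2,-3)  [lands on river]
river: ρ → (-3,4,2)
river: ρ → (2,4,-3)
river: ρ → (-3,2,3)
river: ρ → (3,4,-2)
river: ρ → (-2,4,3)
ρ-cycle length = 6 (tail of 1 descent step not counted)

6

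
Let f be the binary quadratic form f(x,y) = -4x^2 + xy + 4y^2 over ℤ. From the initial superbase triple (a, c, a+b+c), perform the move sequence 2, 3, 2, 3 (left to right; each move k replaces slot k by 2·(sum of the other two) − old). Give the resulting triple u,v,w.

start (-4,4,1) = (f(1,0),f(0,1),f(1,1))
replace slot 2: 2·((-4)+1) − 4 = -10 → (-4,-10,1)
replace slot 3: 2·((-4)+(-10)) − 1 = -29 → (-4,-10,-29)
replace slot 2: 2·((-4)+(-29)) − (-10) = -56 → (-4,-56,-29)
replace slot 3: 2·((-4)+(-56)) − (-29) = -91 → (-4,-56,-91)

-4,-56,-91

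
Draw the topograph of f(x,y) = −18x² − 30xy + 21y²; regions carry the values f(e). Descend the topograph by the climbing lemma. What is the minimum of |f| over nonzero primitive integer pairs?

descent: ρ → (21,30,-18)  [lands on river]
river: ρ → (-18,42,9)
river: ρ → (9,48,-3)
river: ρ → (-3,48,9)
river: ρ → (9,42,-18)
river: ρ → (-18,30,21)
river: ρ → (21,12,-27)
river: ρ → (-27,42,6)
river: ρ → (6,42,-27)
river: ρ → (-27,12,21)
closes: descent 1, river 10
min |a| on river = 3

3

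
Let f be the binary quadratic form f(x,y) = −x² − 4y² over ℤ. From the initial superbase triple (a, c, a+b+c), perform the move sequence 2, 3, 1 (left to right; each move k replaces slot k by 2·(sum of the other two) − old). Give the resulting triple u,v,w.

start (-1,-4,-5) = (f(1,0),f(0,1),f(1,1))
replace slot 2: 2·((-1)+(-5)) − (-4) = -8 → (-1,-8,-5)
replace slot 3: 2·((-1)+(-8)) − (-5) = -13 → (-1,-8,-13)
replace slot 1: 2·((-8)+(-13)) − (-1) = -41 → (-41,-8,-13)

-41,-8,-13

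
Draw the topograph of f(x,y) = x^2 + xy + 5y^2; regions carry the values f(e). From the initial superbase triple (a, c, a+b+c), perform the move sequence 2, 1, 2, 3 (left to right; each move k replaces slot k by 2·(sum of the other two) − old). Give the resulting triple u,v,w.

start (1,5,7) = (f(1,0),f(0,1),f(1,1))
replace slot 2: 2·(1+7) − 5 = 11 → (1,11,7)
replace slot 1: 2·(11+7) − 1 = 35 → (35,11,7)
replace slot 2: 2·(35+7) − 11 = 73 → (35,73,7)
replace slot 3: 2·(35+73) − 7 = 209 → (35,73,209)

35,73,209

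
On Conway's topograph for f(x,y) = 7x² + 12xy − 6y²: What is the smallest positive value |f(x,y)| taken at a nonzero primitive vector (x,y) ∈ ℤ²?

river: ρ → (-6,12,7)
river: ρ → (7,16,-2)
river: ρ → (-2,16,7)
river: ρ → (7,12,-6)
closes: descent 0, river 4
min |a| on river = 2

2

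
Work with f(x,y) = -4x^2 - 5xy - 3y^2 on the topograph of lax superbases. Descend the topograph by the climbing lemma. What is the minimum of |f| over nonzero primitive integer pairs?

translate: b→-3 (≡5 mod 8), so (4,5,3)→(4,-3,2)
flip: (4,-3,2)→(2,3,4)
translate: b→-1 (≡3 mod 4), so (2,3,4)→(2,-1,3)
reduced (well bottom): (2,-1,3) with a≤c, −a<b≤a
well minimum |f| = |-2| = 2 (negative-definite)

2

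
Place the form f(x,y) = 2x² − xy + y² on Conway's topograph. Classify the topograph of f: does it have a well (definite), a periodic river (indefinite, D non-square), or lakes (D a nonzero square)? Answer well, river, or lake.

D = b²−4ac = (-1)² − 4·2·1 = -7
D < 0 ⇒ definite ⇒ every region one sign ⇒ single well

well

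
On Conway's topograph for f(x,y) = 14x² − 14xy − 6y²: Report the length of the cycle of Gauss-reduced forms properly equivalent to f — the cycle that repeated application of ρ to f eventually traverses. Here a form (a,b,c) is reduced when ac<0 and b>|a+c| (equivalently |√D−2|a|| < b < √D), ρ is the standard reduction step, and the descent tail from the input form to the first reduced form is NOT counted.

D = 532, ⌊√D⌋ = 23
descent: ρ → (-6,14,14)  [lands on river]
river: ρ → (14,14,-6)
river: ρ → (-6,22,2)
river: ρ → (2,22,-6)
ρ-cycle length = 4 (tail of 1 descent step not counted)

4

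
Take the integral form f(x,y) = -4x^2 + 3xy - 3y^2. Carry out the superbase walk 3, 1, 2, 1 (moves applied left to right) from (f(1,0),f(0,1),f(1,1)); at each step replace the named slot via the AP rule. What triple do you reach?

start (-4,-3,-4) = (f(1,0),f(0,1),f(1,1))
replace slot 3: 2·((-4)+(-3)) − (-4) = -10 → (-4,-3,-10)
replace slot 1: 2·((-3)+(-10)) − (-4) = -22 → (-22,-3,-10)
replace slot 2: 2·((-22)+(-10)) − (-3) = -61 → (-22,-61,-10)
replace slot 1: 2·((-61)+(-10)) − (-22) = -120 → (-120,-61,-10)

-120,-61,-10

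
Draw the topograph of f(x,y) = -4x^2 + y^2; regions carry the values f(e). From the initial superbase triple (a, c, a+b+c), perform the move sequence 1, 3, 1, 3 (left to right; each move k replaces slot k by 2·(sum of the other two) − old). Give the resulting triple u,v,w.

start (-4,1,-3) = (f(1,0),f(0,1),f(1,1))
replace slot 1: 2·(1+(-3)) − (-4) = 0 → (0,1,-3)
replace slot 3: 2·(0+1) − (-3) = 5 → (0,1,5)
replace slot 1: 2·(1+5) − 0 = 12 → (12,1,5)
replace slot 3: 2·(12+1) − 5 = 21 → (12,1,21)

12,1,21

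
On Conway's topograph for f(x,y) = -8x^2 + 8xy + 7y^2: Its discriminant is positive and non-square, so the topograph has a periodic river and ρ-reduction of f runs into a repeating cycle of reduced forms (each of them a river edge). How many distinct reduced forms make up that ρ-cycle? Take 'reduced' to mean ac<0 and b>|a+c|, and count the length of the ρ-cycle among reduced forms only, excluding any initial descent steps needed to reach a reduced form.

D = 288, ⌊√D⌋ = 16
river: ρ → (7,6,-9)
river: ρ → (-9,12,4)
river: ρ → (4,12,-9)
river: ρ → (-9,6,7)
river: ρ → (7,8,-8)
river: ρ → (-8,8,7)
ρ-cycle length = 6 (tail of 0 descent steps not counted)

6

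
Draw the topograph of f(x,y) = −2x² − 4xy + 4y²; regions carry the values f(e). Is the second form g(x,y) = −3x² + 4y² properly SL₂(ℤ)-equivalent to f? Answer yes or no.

D₁ = 48, D₂ = 48
river cycle of f (length 2): (4, 4, -2), (-2, 4, 4)
river cycle of g (length 2): (-3, 6, 1), (1, 6, -3)
cycles differ ⇒ inequivalent

no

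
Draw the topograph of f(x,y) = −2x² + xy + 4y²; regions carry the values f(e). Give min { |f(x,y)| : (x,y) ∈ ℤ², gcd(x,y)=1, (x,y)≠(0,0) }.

descent: ρ → (4,-1,-2)
descent: ρ → (-2,5,1)  [lands on river]
river: ρ → (1,5,-2)
river: ρ → (-2,3,3)
river: ρ → (3,3,-2)
closes: descent 2, river 4
min |a| on river = 1

1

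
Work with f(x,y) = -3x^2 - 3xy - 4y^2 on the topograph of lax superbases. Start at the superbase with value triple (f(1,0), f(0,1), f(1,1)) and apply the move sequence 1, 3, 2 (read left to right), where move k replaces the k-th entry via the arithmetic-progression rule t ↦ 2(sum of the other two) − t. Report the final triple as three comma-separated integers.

start (-3,-4,-10) = (f(1,0),f(0,1),f(1,1))
replace slot 1: 2·((-4)+(-10)) − (-3) = -25 → (-25,-4,-10)
replace slot 3: 2·((-25)+(-4)) − (-10) = -48 → (-25,-4,-48)
replace slot 2: 2·((-25)+(-48)) − (-4) = -142 → (-25,-142,-48)

-25,-142,-48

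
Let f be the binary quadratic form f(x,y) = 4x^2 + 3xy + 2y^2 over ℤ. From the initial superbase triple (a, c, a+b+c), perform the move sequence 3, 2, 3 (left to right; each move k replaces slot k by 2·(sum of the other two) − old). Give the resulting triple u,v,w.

start (4,2,9) = (f(1,0),f(0,1),f(1,1))
replace slot 3: 2·(4+2) − 9 = 3 → (4,2,3)
replace slot 2: 2·(4+3) − 2 = 12 → (4,12,3)
replace slot 3: 2·(4+12) − 3 = 29 → (4,12,29)

4,12,29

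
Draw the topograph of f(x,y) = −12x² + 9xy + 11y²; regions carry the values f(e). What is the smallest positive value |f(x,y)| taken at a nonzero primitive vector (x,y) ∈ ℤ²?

river: ρ → (11,13,-10)
river: ρ → (-10,7,14)
river: ρ → (14,21,-3)
river: ρ → (-3,21,14)
river: ρ → (14,7,-10)
river: ρ → (-10,13,11)
river: ρ → (11,9,-12)
river: ρ → (-12,15,8)
river: ρ → (8,17,-10)
river: ρ → (-10,23,2)
river: ρ → (2,21,-21)
river: ρ → (-21,21,2)
river: ρ → (2,23,-10)
river: ρ → (-10,17,8)
river: ρ → (8,15,-12)
river: ρ → (-12,9,11)
closes: descent 0, river 16
min |a| on river = 2

2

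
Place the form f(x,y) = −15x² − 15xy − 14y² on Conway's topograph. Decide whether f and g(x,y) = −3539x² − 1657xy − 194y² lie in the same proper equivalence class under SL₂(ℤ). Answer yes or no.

D₁ = -615, D₂ = -615
f is negative-definite; reduce −f:
−f: flip: (15,15,14)→(14,-15,15)
−f: translate: b→13 (≡-15 mod 28), so (14,-15,15)→(14,13,14)
−f: reduced (well bottom): (14,13,14) with a≤c, −a<b≤a
flip sign back: reduced form of f is (-14,-13,-14)
g is negative-definite; reduce −g:
−g: flip: (3539,1657,194)→(194,-1657,3539)
−g: translate: b→-105 (≡-1657 mod 388), so (194,-1657,3539)→(194,-105,15)
−g: flip: (194,-105,15)→(15,105,194)
−g: translate: b→15 (≡105 mod 30), so (15,105,194)→(15,15,14)
−g: flip: (15,15,14)→(14,-15,15)
−g: translate: b→13 (≡-15 mod 28), so (14,-15,15)→(14,13,14)
−g: reduced (well bottom): (14,13,14) with a≤c, −a<b≤a
flip sign back: reduced form of g is (-14,-13,-14)
reduced forms (-14, -13, -14) vs (-14, -13, -14) ⇒ equivalent

yes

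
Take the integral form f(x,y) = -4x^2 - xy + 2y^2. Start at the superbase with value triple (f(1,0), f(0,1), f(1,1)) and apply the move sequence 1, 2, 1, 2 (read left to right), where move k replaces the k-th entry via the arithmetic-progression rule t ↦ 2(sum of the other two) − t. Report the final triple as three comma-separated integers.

start (-4,2,-3) = (f(1,0),f(0,1),f(1,1))
replace slot 1: 2·(2+(-3)) − (-4) = 2 → (2,2,-3)
replace slot 2: 2·(2+(-3)) − 2 = -4 → (2,-4,-3)
replace slot 1: 2·((-4)+(-3)) − 2 = -16 → (-16,-4,-3)
replace slot 2: 2·((-16)+(-3)) − (-4) = -34 → (-16,-34,-3)

-16,-34,-3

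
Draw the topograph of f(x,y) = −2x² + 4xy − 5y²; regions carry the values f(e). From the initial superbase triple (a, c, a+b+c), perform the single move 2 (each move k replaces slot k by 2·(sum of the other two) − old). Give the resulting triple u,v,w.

start (-2,-5,-3) = (f(1,0),f(0,1),f(1,1))
replace slot 2: 2·((-2)+(-3)) − (-5) = -5 → (-2,-5,-3)

-2,-5,-3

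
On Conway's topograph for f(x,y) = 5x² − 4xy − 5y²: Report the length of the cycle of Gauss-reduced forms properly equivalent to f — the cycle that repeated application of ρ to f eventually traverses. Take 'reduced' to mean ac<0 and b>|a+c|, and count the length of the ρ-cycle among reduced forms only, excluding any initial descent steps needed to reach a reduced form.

D = 116, ⌊√D⌋ = 10
descent: ρ → (-5,4,5)  [lands on river]
river: ρ → (5,6,-4)
river: ρ → (-4,10,1)
river: ρ → (1,10,-4)
river: ρ → (-4,6,5)
river: ρ → (5,4,-5)
river: ρ → (-5,6,4)
river: ρ → (4,10,-1)
river: ρ → (-1,10,4)
river: ρ → (4,6,-5)
ρ-cycle length = 10 (tail of 1 descent step not counted)

10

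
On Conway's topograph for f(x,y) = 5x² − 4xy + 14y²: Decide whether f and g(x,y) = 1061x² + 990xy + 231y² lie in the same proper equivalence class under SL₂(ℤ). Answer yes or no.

D₁ = -264, D₂ = -264
f: reduced (well bottom): (5,-4,14) with a≤c, −a<b≤a
g: flip: (1061,990,231)→(231,-990,1061)
g: translate: b→-66 (≡-990 mod 462), so (231,-990,1061)→(231,-66,5)
g: flip: (231,-66,5)→(5,66,231)
g: translate: b→-4 (≡66 mod 10), so (5,66,231)→(5,-4,14)
g: reduced (well bottom): (5,-4,14) with a≤c, −a<b≤a
reduced forms (5, -4, 14) vs (5, -4, 14) ⇒ equivalent

yes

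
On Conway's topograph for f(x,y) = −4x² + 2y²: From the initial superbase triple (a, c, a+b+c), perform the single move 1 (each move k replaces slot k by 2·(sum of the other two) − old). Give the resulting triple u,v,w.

start (-4,2,-2) = (f(1,0),f(0,1),f(1,1))
replace slot 1: 2·(2+(-2)) − (-4) = 4 → (4,2,-2)

4,2,-2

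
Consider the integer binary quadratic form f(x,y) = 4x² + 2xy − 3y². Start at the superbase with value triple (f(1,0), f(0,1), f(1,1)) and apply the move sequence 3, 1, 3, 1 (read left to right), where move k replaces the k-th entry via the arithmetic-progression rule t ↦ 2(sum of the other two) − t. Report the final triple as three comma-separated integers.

start (4,-3,3) = (f(1,0),f(0,1),f(1,1))
replace slot 3: 2·(4+(-3)) − 3 = -1 → (4,-3,-1)
replace slot 1: 2·((-3)+(-1)) − 4 = -12 → (-12,-3,-1)
replace slot 3: 2·((-12)+(-3)) − (-1) = -29 → (-12,-3,-29)
replace slot 1: 2·((-3)+(-29)) − (-12) = -52 → (-52,-3,-29)

-52,-3,-29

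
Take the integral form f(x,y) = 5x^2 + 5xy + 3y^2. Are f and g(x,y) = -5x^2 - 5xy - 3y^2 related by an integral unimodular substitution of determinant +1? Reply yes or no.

D₁ = -35, D₂ = -35
f: flip: (5,5,3)→(3,-5,5)
f: translate: b→1 (≡-5 mod 6), so (3,-5,5)→(3,1,3)
f: reduced (well bottom): (3,1,3) with a≤c, −a<b≤a
g is negative-definite; reduce −g:
−g: flip: (5,5,3)→(3,-5,5)
−g: translate: b→1 (≡-5 mod 6), so (3,-5,5)→(3,1,3)
−g: reduced (well bottom): (3,1,3) with a≤c, −a<b≤a
flip sign back: reduced form of g is (-3,-1,-3)
reduced forms (3, 1, 3) vs (-3, -1, -3) ⇒ inequivalent

no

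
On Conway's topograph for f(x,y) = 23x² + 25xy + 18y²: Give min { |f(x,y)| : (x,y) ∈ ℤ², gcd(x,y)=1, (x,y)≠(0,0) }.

translate: b→-21 (≡25 mod 46), so (23,25,18)→(23,-21,16)
flip: (23,-21,16)→(16,21,23)
translate: b→-11 (≡21 mod 32), so (16,21,23)→(16,-11,18)
reduced (well bottom): (16,-11,18) with a≤c, −a<b≤a
well minimum = a = 16

16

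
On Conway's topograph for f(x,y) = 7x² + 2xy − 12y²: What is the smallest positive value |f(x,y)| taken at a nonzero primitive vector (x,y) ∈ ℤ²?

descent: ρ → (-12,-2,7)
descent: ρ → (7,16,-3)  [lands on river]
river: ρ → (-3,14,12)
river: ρ → (12,10,-5)
river: ρ → (-5,10,12)
river: ρ → (12,14,-3)
river: ρ → (-3,16,7)
river: ρ → (7,12,-7)
river: ρ → (-7,16,3)
river: ρ → (3,14,-12)
river: ρ → (-12,10,5)
river: ρ → (5,10,-12)
river: ρ → (-12,14,3)
river: ρ → (3,16,-7)
river: ρ → (-7,12,7)
closes: descent 2, river 14
min |a| on river = 3

3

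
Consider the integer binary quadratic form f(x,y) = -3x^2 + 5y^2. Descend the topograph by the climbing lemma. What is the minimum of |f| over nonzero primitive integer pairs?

descent: ρ → (5,0,-3)
descent: ρ → (-3,6,2)  [lands on river]
river: ρ → (2,6,-3)
closes: descent 2, river 2
min |a| on river = 2

2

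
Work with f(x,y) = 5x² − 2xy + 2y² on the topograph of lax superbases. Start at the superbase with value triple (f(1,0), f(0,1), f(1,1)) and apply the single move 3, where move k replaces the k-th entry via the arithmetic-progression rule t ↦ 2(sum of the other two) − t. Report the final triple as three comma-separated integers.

start (5,2,5) = (f(1,0),f(0,1),f(1,1))
replace slot 3: 2·(5+2) − 5 = 9 → (5,2,9)

5,2,9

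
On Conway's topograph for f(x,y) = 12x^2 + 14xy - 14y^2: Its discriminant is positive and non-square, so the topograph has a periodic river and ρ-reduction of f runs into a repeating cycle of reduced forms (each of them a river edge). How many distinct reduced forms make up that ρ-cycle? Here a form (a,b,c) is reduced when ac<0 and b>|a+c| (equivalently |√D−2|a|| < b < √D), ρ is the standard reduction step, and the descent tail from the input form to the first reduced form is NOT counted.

D = 868, ⌊√D⌋ = 29
river: ρ → (-14,14,12)
river: ρ → (12,10,-16)
river: ρ → (-16,22,6)
river: ρ → (6,26,-8)
river: ρ → (-8,22,12)
river: ρ → (12,26,-4)
river: ρ → (-4,22,24)
river: ρ → (24,26,-2)
river: ρ → (-2,26,24)
river: ρ → (24,22,-4)
river: ρ → (-4,26,12)
river: ρ → (12,22,-8)
river: ρ → (-8,26,6)
river: ρ → (6,22,-16)
river: ρ → (-16,10,12)
river: ρ → (12,14,-14)
ρ-cycle length = 16 (tail of 0 descent steps not counted)

16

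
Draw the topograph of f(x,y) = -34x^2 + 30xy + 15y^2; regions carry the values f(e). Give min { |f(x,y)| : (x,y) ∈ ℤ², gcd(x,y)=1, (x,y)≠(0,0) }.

river: ρ → (15,30,-34)
river: ρ → (-34,38,11)
river: ρ → (11,50,-10)
river: ρ → (-10,50,11)
river: ρ → (11,38,-34)
river: ρ → (-34,30,15)
closes: descent 0, river 6
min |a| on river = 10

10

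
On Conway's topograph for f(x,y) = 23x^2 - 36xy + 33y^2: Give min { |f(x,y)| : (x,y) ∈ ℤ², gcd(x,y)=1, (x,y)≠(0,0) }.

translate: b→10 (≡-36 mod 46), so (23,-36,33)→(23,10,20)
flip: (23,10,20)→(20,-10,23)
reduced (well bottom): (20,-10,23) with a≤c, −a<b≤a
well minimum = a = 20

20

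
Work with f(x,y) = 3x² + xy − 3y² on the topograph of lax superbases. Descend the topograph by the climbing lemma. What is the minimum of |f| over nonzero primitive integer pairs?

river: ρ → (-3,5,1)
river: ρ → (1,5,-3)
river: ρ → (-3,1,3)
river: ρ → (3,5,-1)
river: ρ → (-1,5,3)
river: ρ → (3,1,-3)
closes: descent 0, river 6
min |a| on river = 1

1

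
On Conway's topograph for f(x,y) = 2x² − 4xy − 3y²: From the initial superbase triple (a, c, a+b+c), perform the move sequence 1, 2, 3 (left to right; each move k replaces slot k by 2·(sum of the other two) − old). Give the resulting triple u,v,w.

start (2,-3,-5) = (f(1,0),f(0,1),f(1,1))
replace slot 1: 2·((-3)+(-5)) − 2 = -18 → (-18,-3,-5)
replace slot 2: 2·((-18)+(-5)) − (-3) = -43 → (-18,-43,-5)
replace slot 3: 2·((-18)+(-43)) − (-5) = -117 → (-18,-43,-117)

-18,-43,-117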